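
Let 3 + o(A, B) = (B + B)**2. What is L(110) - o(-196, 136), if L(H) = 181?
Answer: -73800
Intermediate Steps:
o(A, B) = -3 + 4*B**2 (o(A, B) = -3 + (B + B)**2 = -3 + (2*B)**2 = -3 + 4*B**2)
L(110) - o(-196, 136) = 181 - (-3 + 4*136**2) = 181 - (-3 + 4*18496) = 181 - (-3 + 73984) = 181 - 1*73981 = 181 - 73981 = -73800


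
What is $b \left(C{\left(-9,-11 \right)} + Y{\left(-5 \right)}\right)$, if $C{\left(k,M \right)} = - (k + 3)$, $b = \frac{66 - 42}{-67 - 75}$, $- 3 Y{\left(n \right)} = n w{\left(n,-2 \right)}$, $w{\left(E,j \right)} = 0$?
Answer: $- \frac{72}{71} \approx -1.0141$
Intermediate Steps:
$Y{\left(n \right)} = 0$ ($Y{\left(n \right)} = - \frac{n 0}{3} = \left(- \frac{1}{3}\right) 0 = 0$)
$b = - \frac{12}{71}$ ($b = \frac{24}{-142} = 24 \left(- \frac{1}{142}\right) = - \frac{12}{71} \approx -0.16901$)
$C{\left(k,M \right)} = -3 - k$ ($C{\left(k,M \right)} = - (3 + k) = -3 - k$)
$b \left(C{\left(-9,-11 \right)} + Y{\left(-5 \right)}\right) = - \frac{12 \left(\left(-3 - -9\right) + 0\right)}{71} = - \frac{12 \left(\left(-3 + 9\right) + 0\right)}{71} = - \frac{12 \left(6 + 0\right)}{71} = \left(- \frac{12}{71}\right) 6 = - \frac{72}{71}$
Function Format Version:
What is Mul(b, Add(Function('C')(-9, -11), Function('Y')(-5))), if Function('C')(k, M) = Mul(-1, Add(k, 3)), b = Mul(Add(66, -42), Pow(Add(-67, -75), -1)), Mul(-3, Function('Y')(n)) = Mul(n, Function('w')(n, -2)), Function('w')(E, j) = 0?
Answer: Rational(-72, 71) ≈ -1.0141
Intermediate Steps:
Function('Y')(n) = 0 (Function('Y')(n) = Mul(Rational(-1, 3), Mul(n, 0)) = Mul(Rational(-1, 3), 0) = 0)
b = Rational(-12, 71) (b = Mul(24, Pow(-142, -1)) = Mul(24, Rational(-1, 142)) = Rational(-12, 71) ≈ -0.16901)
Function('C')(k, M) = Add(-3, Mul(-1, k)) (Function('C')(k, M) = Mul(-1, Add(3, k)) = Add(-3, Mul(-1, k)))
Mul(b, Add(Function('C')(-9, -11), Function('Y')(-5))) = Mul(Rational(-12, 71), Add(Add(-3, Mul(-1, -9)), 0)) = Mul(Rational(-12, 71), Add(Add(-3, 9), 0)) = Mul(Rational(-12, 71), Add(6, 0)) = Mul(Rational(-12, 71), 6) = Rational(-72, 71)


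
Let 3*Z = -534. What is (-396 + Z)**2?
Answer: 329476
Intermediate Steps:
Z = -178 (Z = (1/3)*(-534) = -178)
(-396 + Z)**2 = (-396 - 178)**2 = (-574)**2 = 329476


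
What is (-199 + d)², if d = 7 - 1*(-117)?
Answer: 5625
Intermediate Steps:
d = 124 (d = 7 + 117 = 124)
(-199 + d)² = (-199 + 124)² = (-75)² = 5625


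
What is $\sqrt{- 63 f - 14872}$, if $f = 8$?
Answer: $124 i \approx 124.0 i$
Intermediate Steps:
$\sqrt{- 63 f - 14872} = \sqrt{\left(-63\right) 8 - 14872} = \sqrt{-504 - 14872} = \sqrt{-15376} = 124 i$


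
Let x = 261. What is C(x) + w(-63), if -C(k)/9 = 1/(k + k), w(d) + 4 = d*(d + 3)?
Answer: 219007/58 ≈ 3776.0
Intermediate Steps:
w(d) = -4 + d*(3 + d) (w(d) = -4 + d*(d + 3) = -4 + d*(3 + d))
C(k) = -9/(2*k) (C(k) = -9/(k + k) = -9*1/(2*k) = -9/(2*k))
C(x) + w(-63) = -9/2/261 + (-4 + (-63)**2 + 3*(-63)) = -9/2*1/261 + (-4 + 3969 - 189) = -1/58 + 3776 = 219007/58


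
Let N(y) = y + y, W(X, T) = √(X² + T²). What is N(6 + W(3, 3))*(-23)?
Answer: -276 - 138*√2 ≈ -471.16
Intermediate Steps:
W(X, T) = √(T² + X²)
N(y) = 2*y
N(6 + W(3, 3))*(-23) = (2*(6 + √(3² + 3²)))*(-23) = (2*(6 + √(9 + 9)))*(-23) = (2*(6 + √18))*(-23) = (2*(6 + 3*√2))*(-23) = (12 + 6*√2)*(-23) = -276 - 138*√2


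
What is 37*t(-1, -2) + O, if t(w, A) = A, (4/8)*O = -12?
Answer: -98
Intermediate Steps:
O = -24 (O = 2*(-12) = -24)
37*t(-1, -2) + O = 37*(-2) - 24 = -74 - 24 = -98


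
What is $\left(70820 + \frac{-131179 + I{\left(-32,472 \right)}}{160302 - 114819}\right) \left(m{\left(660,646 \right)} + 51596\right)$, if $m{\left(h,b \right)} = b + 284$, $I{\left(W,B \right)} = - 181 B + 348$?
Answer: $\frac{169180457477222}{45483} \approx 3.7196 \cdot 10^{9}$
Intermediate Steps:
$I{\left(W,B \right)} = 348 - 181 B$
$m{\left(h,b \right)} = 284 + b$
$\left(70820 + \frac{-131179 + I{\left(-32,472 \right)}}{160302 - 114819}\right) \left(m{\left(660,646 \right)} + 51596\right) = \left(70820 + \frac{-131179 + \left(348 - 85432\right)}{160302 - 114819}\right) \left(\left(284 + 646\right) + 51596\right) = \left(70820 + \frac{-131179 + \left(348 - 85432\right)}{45483}\right) \left(930 + 51596\right) = \left(70820 + \left(-131179 - 85084\right) \frac{1}{45483}\right) 52526 = \left(70820 - \frac{216263}{45483}\right) 52526 = \frac{3220889797}{45483} \cdot 52526 = \frac{169180457477222}{45483}$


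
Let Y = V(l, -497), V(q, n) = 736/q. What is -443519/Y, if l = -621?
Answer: 11975013/32 ≈ 3.7422e+5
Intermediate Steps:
Y = -32/27 (Y = 736/(-621) = 736*(-1/621) = -32/27 ≈ -1.1852)
-443519/Y = -443519/(-32/27) = -443519*(-27/32) = 11975013/32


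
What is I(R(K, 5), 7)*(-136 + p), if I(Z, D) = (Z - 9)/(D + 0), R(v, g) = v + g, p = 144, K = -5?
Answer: -72/7 ≈ -10.286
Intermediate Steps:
R(v, g) = g + v
I(Z, D) = (-9 + Z)/D
I(R(K, 5), 7)*(-136 + p) = ((-9 + (5 - 5))/7)*(-136 + 144) = ((-9 + 0)/7)*8 = ((1/7)*(-9))*8 = -9/7*8 = -72/7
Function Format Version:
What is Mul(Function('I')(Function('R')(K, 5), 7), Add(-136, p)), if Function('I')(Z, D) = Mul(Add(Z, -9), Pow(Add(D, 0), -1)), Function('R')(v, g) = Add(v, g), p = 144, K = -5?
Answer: Rational(-72, 7) ≈ -10.286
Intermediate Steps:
Function('R')(v, g) = Add(g, v)
Function('I')(Z, D) = Mul(Pow(D, -1), Add(-9, Z)) (Function('I')(Z, D) = Mul(Add(-9, Z), Pow(D, -1)) = Mul(Pow(D, -1), Add(-9, Z)))
Mul(Function('I')(Function('R')(K, 5), 7), Add(-136, p)) = Mul(Mul(Pow(7, -1), Add(-9, Add(5, -5))), Add(-136, 144)) = Mul(Mul(Rational(1, 7), Add(-9, 0)), 8) = Mul(Mul(Rational(1, 7), -9), 8) = Mul(Rational(-9, 7), 8) = Rational(-72, 7)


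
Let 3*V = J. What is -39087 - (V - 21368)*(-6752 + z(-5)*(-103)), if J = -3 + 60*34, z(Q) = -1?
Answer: -137600248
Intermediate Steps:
J = 2037 (J = -3 + 2040 = 2037)
V = 679 (V = (⅓)*2037 = 679)
-39087 - (V - 21368)*(-6752 + z(-5)*(-103)) = -39087 - (679 - 21368)*(-6752 - 1*(-103)) = -39087 - (-20689)*(-6752 + 103) = -39087 - (-20689)*(-6649) = -39087 - 1*137561161 = -39087 - 137561161 = -137600248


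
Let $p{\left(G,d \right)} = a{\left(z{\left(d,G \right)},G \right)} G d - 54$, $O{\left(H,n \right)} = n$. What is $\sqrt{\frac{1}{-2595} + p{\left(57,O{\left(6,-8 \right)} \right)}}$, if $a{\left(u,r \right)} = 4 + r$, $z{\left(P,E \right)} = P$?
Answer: $\frac{i \sqrt{187677279345}}{2595} \approx 166.94 i$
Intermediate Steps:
$p{\left(G,d \right)} = -54 + G d \left(4 + G\right)$ ($p{\left(G,d \right)} = \left(4 + G\right) G d - 54 = G \left(4 + G\right) d - 54 = G d \left(4 + G\right) - 54 = -54 + G d \left(4 + G\right)$)
$\sqrt{\frac{1}{-2595} + p{\left(57,O{\left(6,-8 \right)} \right)}} = \sqrt{\frac{1}{-2595} + \left(-54 + 57 \left(-8\right) \left(4 + 57\right)\right)} = \sqrt{- \frac{1}{2595} + \left(-54 + 57 \left(-8\right) 61\right)} = \sqrt{- \frac{1}{2595} - 27870} = \sqrt{- \frac{72322651}{2595}} = \frac{i \sqrt{187677279345}}{2595}$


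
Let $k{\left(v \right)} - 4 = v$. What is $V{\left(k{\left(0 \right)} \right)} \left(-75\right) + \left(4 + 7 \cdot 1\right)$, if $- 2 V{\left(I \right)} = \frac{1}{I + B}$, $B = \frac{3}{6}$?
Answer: $\frac{58}{3} \approx 19.333$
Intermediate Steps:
$k{\left(v \right)} = 4 + v$
$B = \frac{1}{2}$ ($B = 3 \cdot \frac{1}{6} = \frac{1}{2} \approx 0.5$)
$V{\left(I \right)} = - \frac{1}{2 \left(\frac{1}{2} + I\right)}$ ($V{\left(I \right)} = - \frac{1}{2 \left(I + \frac{1}{2}\right)} = - \frac{1}{2 \left(\frac{1}{2} + I\right)}$)
$V{\left(k{\left(0 \right)} \right)} \left(-75\right) + \left(4 + 7 \cdot 1\right) = - \frac{1}{1 + 2 \left(4 + 0\right)} \left(-75\right) + \left(4 + 7 \cdot 1\right) = - \frac{1}{1 + 2 \cdot 4} \left(-75\right) + \left(4 + 7\right) = - \frac{1}{1 + 8} \left(-75\right) + 11 = - \frac{1}{9} \left(-75\right) + 11 = \left(-1\right) \frac{1}{9} \left(-75\right) + 11 = \left(- \frac{1}{9}\right) \left(-75\right) + 11 = \frac{25}{3} + 11 = \frac{58}{3}$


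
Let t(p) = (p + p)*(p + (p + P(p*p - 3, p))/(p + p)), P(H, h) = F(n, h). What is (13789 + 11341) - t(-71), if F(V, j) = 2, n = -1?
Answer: 15117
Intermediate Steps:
P(H, h) = 2
t(p) = 2*p*(p + (2 + p)/(2*p)) (t(p) = (p + p)*(p + (p + 2)/(p + p)) = (2*p)*(p + (2 + p)/((2*p))) = (2*p)*(p + (2 + p)*(1/(2*p))) = (2*p)*(p + (2 + p)/(2*p)) = 2*p*(p + (2 + p)/(2*p)))
(13789 + 11341) - t(-71) = (13789 + 11341) - (2 - 71 + 2*(-71)**2) = 25130 - (2 - 71 + 2*5041) = 25130 - (2 - 71 + 10082) = 25130 - 1*10013 = 25130 - 10013 = 15117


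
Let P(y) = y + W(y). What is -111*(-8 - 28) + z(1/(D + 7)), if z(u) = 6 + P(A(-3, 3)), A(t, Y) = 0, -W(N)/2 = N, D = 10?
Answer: 4002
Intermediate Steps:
W(N) = -2*N
P(y) = -y (P(y) = y - 2*y = -y)
z(u) = 6 (z(u) = 6 - 1*0 = 6 + 0 = 6)
-111*(-8 - 28) + z(1/(D + 7)) = -111*(-8 - 28) + 6 = -111*(-36) + 6 = 3996 + 6 = 4002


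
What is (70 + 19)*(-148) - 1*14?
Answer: -13186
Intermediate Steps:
(70 + 19)*(-148) - 1*14 = 89*(-148) - 14 = -13172 - 14 = -13186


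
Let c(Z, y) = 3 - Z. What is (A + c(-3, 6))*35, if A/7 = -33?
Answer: -7875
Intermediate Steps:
A = -231 (A = 7*(-33) = -231)
(A + c(-3, 6))*35 = (-231 + (3 - 1*(-3)))*35 = (-231 + (3 + 3))*35 = (-231 + 6)*35 = -225*35 = -7875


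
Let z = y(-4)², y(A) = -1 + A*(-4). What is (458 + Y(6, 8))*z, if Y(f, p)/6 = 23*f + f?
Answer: 297450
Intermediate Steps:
Y(f, p) = 144*f (Y(f, p) = 6*(23*f + f) = 6*(24*f) = 144*f)
y(A) = -1 - 4*A
z = 225 (z = (-1 - 4*(-4))² = (-1 + 16)² = 15² = 225)
(458 + Y(6, 8))*z = (458 + 144*6)*225 = (458 + 864)*225 = 1322*225 = 297450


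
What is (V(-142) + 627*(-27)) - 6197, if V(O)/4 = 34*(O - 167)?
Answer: -65150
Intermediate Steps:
V(O) = -22712 + 136*O (V(O) = 4*(34*(O - 167)) = 4*(34*(-167 + O)) = 4*(-5678 + 34*O) = -22712 + 136*O)
(V(-142) + 627*(-27)) - 6197 = ((-22712 + 136*(-142)) + 627*(-27)) - 6197 = ((-22712 - 19312) - 16929) - 6197 = (-42024 - 16929) - 6197 = -58953 - 6197 = -65150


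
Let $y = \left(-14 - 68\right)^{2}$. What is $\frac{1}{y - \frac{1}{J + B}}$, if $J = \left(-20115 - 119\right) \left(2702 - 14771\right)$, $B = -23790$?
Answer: $\frac{244180356}{1641868713743} \approx 0.00014872$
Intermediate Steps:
$J = 244204146$ ($J = \left(-20234\right) \left(-12069\right) = 244204146$)
$y = 6724$ ($y = \left(-82\right)^{2} = 6724$)
$\frac{1}{y - \frac{1}{J + B}} = \frac{1}{6724 - \frac{1}{244204146 - 23790}} = \frac{1}{6724 - \frac{1}{244180356}} = \frac{1}{\frac{1641868713743}{244180356}} = \frac{244180356}{1641868713743}$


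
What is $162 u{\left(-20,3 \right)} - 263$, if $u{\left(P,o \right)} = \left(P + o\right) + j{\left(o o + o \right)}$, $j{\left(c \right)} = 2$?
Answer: $-2693$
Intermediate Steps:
$u{\left(P,o \right)} = 2 + P + o$ ($u{\left(P,o \right)} = \left(P + o\right) + 2 = 2 + P + o$)
$162 u{\left(-20,3 \right)} - 263 = 162 \left(2 - 20 + 3\right) - 263 = 162 \left(-15\right) - 263 = -2430 - 263 = -2693$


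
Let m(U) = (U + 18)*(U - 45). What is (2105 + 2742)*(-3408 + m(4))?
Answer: -20890570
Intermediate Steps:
m(U) = (-45 + U)*(18 + U) (m(U) = (18 + U)*(-45 + U) = (-45 + U)*(18 + U))
(2105 + 2742)*(-3408 + m(4)) = (2105 + 2742)*(-3408 + (-810 + 4² - 27*4)) = 4847*(-3408 + (-810 + 16 - 108)) = 4847*(-3408 - 902) = 4847*(-4310) = -20890570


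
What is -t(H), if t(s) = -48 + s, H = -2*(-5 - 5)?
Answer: 28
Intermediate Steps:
H = 20 (H = -2*(-10) = 20)
-t(H) = -(-48 + 20) = -1*(-28) = 28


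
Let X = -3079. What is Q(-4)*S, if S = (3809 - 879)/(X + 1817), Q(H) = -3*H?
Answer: -17580/631 ≈ -27.861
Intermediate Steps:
S = -1465/631 (S = (3809 - 879)/(-3079 + 1817) = 2930/(-1262) = 2930*(-1/1262) = -1465/631 ≈ -2.3217)
Q(-4)*S = -3*(-4)*(-1465/631) = 12*(-1465/631) = -17580/631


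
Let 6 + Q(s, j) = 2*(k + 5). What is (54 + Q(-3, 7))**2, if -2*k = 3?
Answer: 3025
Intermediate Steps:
k = -3/2 (k = -1/2*3 = -3/2 ≈ -1.5000)
Q(s, j) = 1 (Q(s, j) = -6 + 2*(-3/2 + 5) = -6 + 2*(7/2) = -6 + 7 = 1)
(54 + Q(-3, 7))**2 = (54 + 1)**2 = 55**2 = 3025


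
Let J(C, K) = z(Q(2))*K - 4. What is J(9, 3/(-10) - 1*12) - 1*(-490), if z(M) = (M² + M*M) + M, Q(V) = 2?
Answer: 363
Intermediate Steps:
z(M) = M + 2*M² (z(M) = (M² + M²) + M = 2*M² + M = M + 2*M²)
J(C, K) = -4 + 10*K (J(C, K) = (2*(1 + 2*2))*K - 4 = (2*(1 + 4))*K - 4 = (2*5)*K - 4 = 10*K - 4 = -4 + 10*K)
J(9, 3/(-10) - 1*12) - 1*(-490) = (-4 + 10*(3/(-10) - 1*12)) - 1*(-490) = (-4 + 10*(3*(-⅒) - 12)) + 490 = (-4 + 10*(-3/10 - 12)) + 490 = (-4 + 10*(-123/10)) + 490 = (-4 - 123) + 490 = -127 + 490 = 363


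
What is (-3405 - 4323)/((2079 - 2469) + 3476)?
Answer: -3864/1543 ≈ -2.5042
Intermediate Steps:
(-3405 - 4323)/((2079 - 2469) + 3476) = -7728/(-390 + 3476) = -7728/3086 = -7728*1/3086 = -3864/1543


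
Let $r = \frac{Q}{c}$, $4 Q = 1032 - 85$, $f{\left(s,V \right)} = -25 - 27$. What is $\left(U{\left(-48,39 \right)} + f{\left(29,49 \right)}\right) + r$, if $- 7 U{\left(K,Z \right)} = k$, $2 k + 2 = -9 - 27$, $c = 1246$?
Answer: $- \frac{244693}{4984} \approx -49.096$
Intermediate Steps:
$f{\left(s,V \right)} = -52$ ($f{\left(s,V \right)} = -25 - 27 = -52$)
$k = -19$ ($k = -1 + \frac{-9 - 27}{2} = -1 + \frac{1}{2} \left(-36\right) = -1 - 18 = -19$)
$U{\left(K,Z \right)} = \frac{19}{7}$ ($U{\left(K,Z \right)} = \left(- \frac{1}{7}\right) \left(-19\right) = \frac{19}{7}$)
$Q = \frac{947}{4}$ ($Q = \frac{1032 - 85}{4} = \frac{1}{4} \cdot 947 = \frac{947}{4} \approx 236.75$)
$r = \frac{947}{4984}$ ($r = \frac{947}{4 \cdot 1246} = \frac{947}{4} \cdot \frac{1}{1246} = \frac{947}{4984} \approx 0.19001$)
$\left(U{\left(-48,39 \right)} + f{\left(29,49 \right)}\right) + r = \left(\frac{19}{7} - 52\right) + \frac{947}{4984} = - \frac{345}{7} + \frac{947}{4984} = - \frac{244693}{4984}$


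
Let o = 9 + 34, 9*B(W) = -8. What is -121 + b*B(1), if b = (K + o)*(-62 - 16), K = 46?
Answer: 18149/3 ≈ 6049.7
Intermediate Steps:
B(W) = -8/9 (B(W) = (⅑)*(-8) = -8/9)
o = 43
b = -6942 (b = (46 + 43)*(-62 - 16) = 89*(-78) = -6942)
-121 + b*B(1) = -121 - 6942*(-8/9) = -121 + 18512/3 = 18149/3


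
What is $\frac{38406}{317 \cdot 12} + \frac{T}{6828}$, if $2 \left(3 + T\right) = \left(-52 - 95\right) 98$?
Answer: $\frac{1630726}{180373} \approx 9.0408$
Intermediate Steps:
$T = -7206$ ($T = -3 + \frac{\left(-52 - 95\right) 98}{2} = -3 + \frac{\left(-147\right) 98}{2} = -3 + \frac{1}{2} \left(-14406\right) = -3 - 7203 = -7206$)
$\frac{38406}{317 \cdot 12} + \frac{T}{6828} = \frac{38406}{317 \cdot 12} - \frac{7206}{6828} = \frac{38406}{3804} - \frac{1201}{1138} = 38406 \cdot \frac{1}{3804} - \frac{1201}{1138} = \frac{6401}{634} - \frac{1201}{1138} = \frac{1630726}{180373}$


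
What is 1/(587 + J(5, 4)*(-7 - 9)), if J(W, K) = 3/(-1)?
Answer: 1/635 ≈ 0.0015748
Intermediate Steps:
J(W, K) = -3 (J(W, K) = 3*(-1) = -3)
1/(587 + J(5, 4)*(-7 - 9)) = 1/(587 - 3*(-7 - 9)) = 1/(587 - 3*(-16)) = 1/(587 + 48) = 1/635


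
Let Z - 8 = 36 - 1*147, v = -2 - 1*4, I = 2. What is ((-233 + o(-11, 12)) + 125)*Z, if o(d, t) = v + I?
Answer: 11536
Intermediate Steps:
v = -6 (v = -2 - 4 = -6)
o(d, t) = -4 (o(d, t) = -6 + 2 = -4)
Z = -103 (Z = 8 + (36 - 1*147) = 8 + (36 - 147) = 8 - 111 = -103)
((-233 + o(-11, 12)) + 125)*Z = ((-233 - 4) + 125)*(-103) = (-237 + 125)*(-103) = -112*(-103) = 11536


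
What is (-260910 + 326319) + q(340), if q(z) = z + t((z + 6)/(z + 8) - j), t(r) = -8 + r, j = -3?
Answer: 11439629/174 ≈ 65745.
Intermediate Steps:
q(z) = -5 + z + (6 + z)/(8 + z) (q(z) = z + (-8 + ((z + 6)/(z + 8) - 1*(-3))) = z + (-8 + ((6 + z)/(8 + z) + 3)) = z + (-8 + (3 + (6 + z)/(8 + z))) = z + (-5 + (6 + z)/(8 + z)) = -5 + z + (6 + z)/(8 + z))
(-260910 + 326319) + q(340) = (-260910 + 326319) + (-34 + 340² + 4*340)/(8 + 340) = 65409 + (-34 + 115600 + 1360)/348 = 65409 + (1/348)*116926 = 65409 + 58463/174 = 11439629/174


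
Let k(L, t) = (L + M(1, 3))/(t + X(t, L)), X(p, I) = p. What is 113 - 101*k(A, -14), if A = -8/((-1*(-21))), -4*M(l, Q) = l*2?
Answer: 129151/1176 ≈ 109.82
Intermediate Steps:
M(l, Q) = -l/2 (M(l, Q) = -l*2/4 = -l/2)
A = -8/21 ≈ -0.38095
k(L, t) = (-½ + L)/(2*t) (k(L, t) = (L - ½*1)/(t + t) = (L - ½)/((2*t)) = (-½ + L)*(1/(2*t)) = (-½ + L)/(2*t))
113 - 101*k(A, -14) = 113 - 101*(-1 + 2*(-8/21))/(4*(-14)) = 113 - 101*(-1)*(-1 - 16/21)/(4*14) = 113 - 101*(-1)*(-37)/(4*14*21) = 113 - 101*37/1176 = 113 - 3737/1176 = 129151/1176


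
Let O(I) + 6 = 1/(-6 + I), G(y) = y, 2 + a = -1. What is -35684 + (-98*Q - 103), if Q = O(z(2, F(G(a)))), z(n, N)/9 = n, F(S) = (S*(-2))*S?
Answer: -211243/6 ≈ -35207.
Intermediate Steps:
a = -3 (a = -2 - 1 = -3)
F(S) = -2*S**2 (F(S) = (-2*S)*S = -2*S**2)
z(n, N) = 9*n
O(I) = -6 + 1/(-6 + I)
Q = -71/12 (Q = (37 - 54*2)/(-6 + 9*2) = (37 - 6*18)/(-6 + 18) = (37 - 108)/12 = (1/12)*(-71) = -71/12 ≈ -5.9167)
-35684 + (-98*Q - 103) = -35684 + (-98*(-71/12) - 103) = -35684 + (3479/6 - 103) = -35684 + 2861/6 = -211243/6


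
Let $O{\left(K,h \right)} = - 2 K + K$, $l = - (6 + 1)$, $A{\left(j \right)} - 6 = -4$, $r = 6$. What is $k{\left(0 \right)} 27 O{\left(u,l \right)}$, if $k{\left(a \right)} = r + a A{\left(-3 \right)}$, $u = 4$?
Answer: $-648$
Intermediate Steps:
$A{\left(j \right)} = 2$ ($A{\left(j \right)} = 6 - 4 = 2$)
$l = -7$ ($l = \left(-1\right) 7 = -7$)
$k{\left(a \right)} = 6 + 2 a$ ($k{\left(a \right)} = 6 + a 2 = 6 + 2 a$)
$O{\left(K,h \right)} = - K$
$k{\left(0 \right)} 27 O{\left(u,l \right)} = \left(6 + 2 \cdot 0\right) 27 \left(\left(-1\right) 4\right) = \left(6 + 0\right) 27 \left(-4\right) = 6 \cdot 27 \left(-4\right) = 162 \left(-4\right) = -648$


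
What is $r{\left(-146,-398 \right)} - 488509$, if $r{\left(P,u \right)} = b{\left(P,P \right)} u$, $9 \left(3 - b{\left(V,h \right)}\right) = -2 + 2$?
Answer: $-489703$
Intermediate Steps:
$b{\left(V,h \right)} = 3$ ($b{\left(V,h \right)} = 3 - \frac{-2 + 2}{9} = 3 - 0 = 3 + 0 = 3$)
$r{\left(P,u \right)} = 3 u$
$r{\left(-146,-398 \right)} - 488509 = 3 \left(-398\right) - 488509 = -1194 - 488509 = -489703$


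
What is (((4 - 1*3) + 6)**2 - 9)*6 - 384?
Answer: -144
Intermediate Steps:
(((4 - 1*3) + 6)**2 - 9)*6 - 384 = (((4 - 3) + 6)**2 - 9)*6 - 384 = ((1 + 6)**2 - 9)*6 - 384 = (7**2 - 9)*6 - 384 = (49 - 9)*6 - 384 = 40*6 - 384 = 240 - 384 = -144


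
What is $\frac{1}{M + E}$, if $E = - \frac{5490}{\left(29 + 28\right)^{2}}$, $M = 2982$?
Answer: $\frac{361}{1075892} \approx 0.00033554$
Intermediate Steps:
$E = - \frac{610}{361}$ ($E = - \frac{5490}{57^{2}} = - \frac{5490}{3249} = \left(-5490\right) \frac{1}{3249} = - \frac{610}{361} \approx -1.6898$)
$\frac{1}{M + E} = \frac{1}{2982 - \frac{610}{361}} = \frac{1}{\frac{1075892}{361}} = \frac{361}{1075892}$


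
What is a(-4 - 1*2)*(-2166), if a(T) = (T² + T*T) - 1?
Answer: -153786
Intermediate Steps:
a(T) = -1 + 2*T² (a(T) = (T² + T²) - 1 = 2*T² - 1 = -1 + 2*T²)
a(-4 - 1*2)*(-2166) = (-1 + 2*(-4 - 1*2)²)*(-2166) = (-1 + 2*(-4 - 2)²)*(-2166) = (-1 + 2*(-6)²)*(-2166) = (-1 + 2*36)*(-2166) = (-1 + 72)*(-2166) = 71*(-2166) = -153786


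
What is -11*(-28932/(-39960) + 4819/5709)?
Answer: -9937223/576090 ≈ -17.249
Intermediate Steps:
-11*(-28932/(-39960) + 4819/5709) = -11*(-28932*(-1/39960) + 4819*(1/5709)) = -11*(2411/3330 + 4819/5709) = -11*9937223/6336990 = -9937223/576090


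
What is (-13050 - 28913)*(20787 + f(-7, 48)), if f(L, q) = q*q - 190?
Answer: -960994663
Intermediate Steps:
f(L, q) = -190 + q**2 (f(L, q) = q**2 - 190 = -190 + q**2)
(-13050 - 28913)*(20787 + f(-7, 48)) = (-13050 - 28913)*(20787 + (-190 + 48**2)) = -41963*(20787 + (-190 + 2304)) = -41963*(20787 + 2114) = -41963*22901 = -960994663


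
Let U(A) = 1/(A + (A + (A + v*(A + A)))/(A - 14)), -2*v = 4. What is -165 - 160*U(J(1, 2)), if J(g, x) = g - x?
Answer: -405/17 ≈ -23.824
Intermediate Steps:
v = -2 (v = -1/2*4 = -2)
U(A) = 1/(A - 2*A/(-14 + A)) (U(A) = 1/(A + (A + (A - 2*(A + A)))/(A - 14)) = 1/(A + (A + (A - 4*A))/(-14 + A)) = 1/(A + (A - 3*A)/(-14 + A)) = 1/(A + (-2*A)/(-14 + A)) = 1/(A - 2*A/(-14 + A)))
-165 - 160*U(J(1, 2)) = -165 - 160*(-14 + (1 - 1*2))/((1 - 1*2)*(-16 + (1 - 1*2))) = -165 - 160*(-14 + (1 - 2))/((1 - 2)*(-16 + (1 - 2))) = -165 - 160*(-14 - 1)/((-1)*(-16 - 1)) = -165 - (-160)*(-15)/(-17) = -165 - (-160)*(-1)*(-15)/17 = -165 - 160*(-15/17) = -165 + 2400/17 = -405/17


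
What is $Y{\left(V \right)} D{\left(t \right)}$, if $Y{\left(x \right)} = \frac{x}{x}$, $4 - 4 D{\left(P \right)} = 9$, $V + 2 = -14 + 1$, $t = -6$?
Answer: $- \frac{5}{4} \approx -1.25$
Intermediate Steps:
$V = -15$ ($V = -2 + \left(-14 + 1\right) = -2 - 13 = -15$)
$D{\left(P \right)} = - \frac{5}{4}$ ($D{\left(P \right)} = 1 - \frac{9}{4} = - \frac{5}{4}$)
$Y{\left(x \right)} = 1$
$Y{\left(V \right)} D{\left(t \right)} = 1 \left(- \frac{5}{4}\right) = - \frac{5}{4}$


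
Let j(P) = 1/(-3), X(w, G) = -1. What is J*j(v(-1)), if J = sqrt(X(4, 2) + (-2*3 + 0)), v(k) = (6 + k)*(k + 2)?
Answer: -I*sqrt(7)/3 ≈ -0.88192*I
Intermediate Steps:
v(k) = (2 + k)*(6 + k) (v(k) = (6 + k)*(2 + k) = (2 + k)*(6 + k))
j(P) = -1/3
J = I*sqrt(7) (J = sqrt(-1 + (-2*3 + 0)) = sqrt(-1 + (-6 + 0)) = sqrt(-1 - 6) = sqrt(-7) = I*sqrt(7) ≈ 2.6458*I)
J*j(v(-1)) = (I*sqrt(7))*(-1/3) = -I*sqrt(7)/3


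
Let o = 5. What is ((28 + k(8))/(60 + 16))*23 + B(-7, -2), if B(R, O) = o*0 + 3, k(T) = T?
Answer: 264/19 ≈ 13.895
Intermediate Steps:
B(R, O) = 3 (B(R, O) = 5*0 + 3 = 0 + 3 = 3)
((28 + k(8))/(60 + 16))*23 + B(-7, -2) = ((28 + 8)/(60 + 16))*23 + 3 = (36/76)*23 + 3 = (36*(1/76))*23 + 3 = (9/19)*23 + 3 = 207/19 + 3 = 264/19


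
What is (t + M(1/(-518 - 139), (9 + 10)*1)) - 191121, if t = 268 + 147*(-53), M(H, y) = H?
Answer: -130509109/657 ≈ -1.9864e+5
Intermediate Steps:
t = -7523 (t = 268 - 7791 = -7523)
(t + M(1/(-518 - 139), (9 + 10)*1)) - 191121 = (-7523 + 1/(-518 - 139)) - 191121 = (-7523 + 1/(-657)) - 191121 = (-7523 - 1/657) - 191121 = -4942612/657 - 191121 = -130509109/657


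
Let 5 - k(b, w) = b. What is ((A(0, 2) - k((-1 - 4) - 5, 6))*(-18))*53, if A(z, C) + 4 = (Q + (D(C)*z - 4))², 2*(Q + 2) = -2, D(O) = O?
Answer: -28620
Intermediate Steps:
k(b, w) = 5 - b
Q = -3 (Q = -2 + (½)*(-2) = -2 - 1 = -3)
A(z, C) = -4 + (-7 + C*z)² (A(z, C) = -4 + (-3 + (C*z - 4))² = -4 + (-3 + (-4 + C*z))² = -4 + (-7 + C*z)²)
((A(0, 2) - k((-1 - 4) - 5, 6))*(-18))*53 = (((-4 + (-7 + 2*0)²) - (5 - ((-1 - 4) - 5)))*(-18))*53 = (((-4 + (-7 + 0)²) - (5 - (-5 - 5)))*(-18))*53 = (((-4 + (-7)²) - (5 - 1*(-10)))*(-18))*53 = (((-4 + 49) - (5 + 10))*(-18))*53 = ((45 - 1*15)*(-18))*53 = ((45 - 15)*(-18))*53 = (30*(-18))*53 = -540*53 = -28620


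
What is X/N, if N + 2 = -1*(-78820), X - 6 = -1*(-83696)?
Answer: 41851/39409 ≈ 1.0620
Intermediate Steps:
X = 83702 (X = 6 - 1*(-83696) = 6 + 83696 = 83702)
N = 78818 (N = -2 - 1*(-78820) = -2 + 78820 = 78818)
X/N = 83702/78818 = 83702*(1/78818) = 41851/39409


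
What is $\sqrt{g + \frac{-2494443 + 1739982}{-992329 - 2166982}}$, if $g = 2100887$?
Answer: $\frac{\sqrt{20969472337688353898}}{3159311} \approx 1449.4$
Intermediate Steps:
$\sqrt{g + \frac{-2494443 + 1739982}{-992329 - 2166982}} = \sqrt{2100887 + \frac{-2494443 + 1739982}{-992329 - 2166982}} = \sqrt{2100887 - \frac{754461}{-3159311}} = \sqrt{2100887 - - \frac{754461}{3159311}} = \sqrt{2100887 + \frac{754461}{3159311}} = \sqrt{\frac{6637356163318}{3159311}} = \frac{\sqrt{20969472337688353898}}{3159311}$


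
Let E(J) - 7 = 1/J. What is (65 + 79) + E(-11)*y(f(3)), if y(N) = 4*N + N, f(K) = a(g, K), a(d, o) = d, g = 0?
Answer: 144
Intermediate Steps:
f(K) = 0
E(J) = 7 + 1/J
y(N) = 5*N
(65 + 79) + E(-11)*y(f(3)) = (65 + 79) + (7 + 1/(-11))*(5*0) = 144 + (7 - 1/11)*0 = 144 + (76/11)*0 = 144 + 0 = 144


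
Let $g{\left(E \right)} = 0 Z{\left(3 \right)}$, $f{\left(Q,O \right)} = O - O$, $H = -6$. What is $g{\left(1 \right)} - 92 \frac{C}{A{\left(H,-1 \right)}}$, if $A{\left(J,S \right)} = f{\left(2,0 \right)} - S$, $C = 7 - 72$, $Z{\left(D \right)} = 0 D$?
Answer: $5980$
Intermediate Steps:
$f{\left(Q,O \right)} = 0$
$Z{\left(D \right)} = 0$
$C = -65$
$A{\left(J,S \right)} = - S$ ($A{\left(J,S \right)} = 0 - S = - S$)
$g{\left(E \right)} = 0$ ($g{\left(E \right)} = 0 \cdot 0 = 0$)
$g{\left(1 \right)} - 92 \frac{C}{A{\left(H,-1 \right)}} = 0 - 92 \left(- \frac{65}{\left(-1\right) \left(-1\right)}\right) = 0 - 92 \left(- \frac{65}{1}\right) = 0 - 92 \left(\left(-65\right) 1\right) = 0 - -5980 = 0 + 5980 = 5980$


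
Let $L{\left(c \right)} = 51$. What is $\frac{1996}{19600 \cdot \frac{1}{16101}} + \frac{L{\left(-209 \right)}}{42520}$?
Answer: $\frac{17081144769}{10417400} \approx 1639.7$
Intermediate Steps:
$\frac{1996}{19600 \cdot \frac{1}{16101}} + \frac{L{\left(-209 \right)}}{42520} = \frac{1996}{19600 \cdot \frac{1}{16101}} + \frac{51}{42520} = \frac{1996}{19600 \cdot \frac{1}{16101}} + 51 \cdot \frac{1}{42520} = \frac{1996}{\frac{19600}{16101}} + \frac{51}{42520} = 1996 \cdot \frac{16101}{19600} + \frac{51}{42520} = \frac{8034399}{4900} + \frac{51}{42520} = \frac{17081144769}{10417400}$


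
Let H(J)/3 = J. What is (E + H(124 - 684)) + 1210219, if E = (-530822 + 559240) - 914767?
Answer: 322190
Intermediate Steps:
H(J) = 3*J
E = -886349 (E = 28418 - 914767 = -886349)
(E + H(124 - 684)) + 1210219 = (-886349 + 3*(124 - 684)) + 1210219 = (-886349 + 3*(-560)) + 1210219 = (-886349 - 1680) + 1210219 = -888029 + 1210219 = 322190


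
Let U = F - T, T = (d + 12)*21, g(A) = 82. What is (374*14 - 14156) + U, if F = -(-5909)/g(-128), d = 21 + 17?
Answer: -811631/82 ≈ -9897.9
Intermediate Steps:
d = 38
F = 5909/82 (F = -(-5909)/82 = -1*(-5909/82) = 5909/82 ≈ 72.061)
T = 1050 (T = (38 + 12)*21 = 50*21 = 1050)
U = -80191/82 (U = 5909/82 - 1*1050 = 5909/82 - 1050 = -80191/82 ≈ -977.94)
(374*14 - 14156) + U = (374*14 - 14156) - 80191/82 = (5236 - 14156) - 80191/82 = -8920 - 80191/82 = -811631/82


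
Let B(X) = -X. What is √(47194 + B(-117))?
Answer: 11*√391 ≈ 217.51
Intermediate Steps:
√(47194 + B(-117)) = √(47194 - 1*(-117)) = √(47194 + 117) = √47311 = 11*√391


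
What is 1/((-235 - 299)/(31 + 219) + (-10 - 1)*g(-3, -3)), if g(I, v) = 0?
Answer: -125/267 ≈ -0.46816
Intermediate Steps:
1/((-235 - 299)/(31 + 219) + (-10 - 1)*g(-3, -3)) = 1/((-235 - 299)/(31 + 219) + (-10 - 1)*0) = 1/(-534/250 - 11*0) = 1/(-534*1/250 + 0) = 1/(-267/125 + 0) = 1/(-267/125) = -125/267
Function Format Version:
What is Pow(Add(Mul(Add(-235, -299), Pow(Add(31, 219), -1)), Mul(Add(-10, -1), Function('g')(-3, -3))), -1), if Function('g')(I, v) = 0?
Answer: Rational(-125, 267) ≈ -0.46816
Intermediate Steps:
Pow(Add(Mul(Add(-235, -299), Pow(Add(31, 219), -1)), Mul(Add(-10, -1), Function('g')(-3, -3))), -1) = Pow(Add(Mul(Add(-235, -299), Pow(Add(31, 219), -1)), Mul(Add(-10, -1), 0)), -1) = Pow(Add(Mul(-534, Pow(250, -1)), Mul(-11, 0)), -1) = Pow(Add(Mul(-534, Rational(1, 250)), 0), -1) = Pow(Add(Rational(-267, 125), 0), -1) = Pow(Rational(-267, 125), -1) = Rational(-125, 267)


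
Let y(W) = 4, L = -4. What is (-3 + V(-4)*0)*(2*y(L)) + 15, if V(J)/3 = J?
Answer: -9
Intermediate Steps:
V(J) = 3*J
(-3 + V(-4)*0)*(2*y(L)) + 15 = (-3 + (3*(-4))*0)*(2*4) + 15 = (-3 - 12*0)*8 + 15 = (-3 + 0)*8 + 15 = -3*8 + 15 = -24 + 15 = -9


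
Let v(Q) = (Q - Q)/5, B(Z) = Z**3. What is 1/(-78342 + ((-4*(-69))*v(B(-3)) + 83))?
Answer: -1/78259 ≈ -1.2778e-5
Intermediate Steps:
v(Q) = 0 (v(Q) = 0*(1/5) = 0)
1/(-78342 + ((-4*(-69))*v(B(-3)) + 83)) = 1/(-78342 + (-4*(-69)*0 + 83)) = 1/(-78342 + (276*0 + 83)) = 1/(-78342 + (0 + 83)) = 1/(-78342 + 83) = 1/(-78259) = -1/78259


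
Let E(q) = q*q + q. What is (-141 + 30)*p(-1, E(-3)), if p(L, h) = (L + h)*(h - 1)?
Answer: -2775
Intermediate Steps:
E(q) = q + q² (E(q) = q² + q = q + q²)
p(L, h) = (-1 + h)*(L + h) (p(L, h) = (L + h)*(-1 + h) = (-1 + h)*(L + h))
(-141 + 30)*p(-1, E(-3)) = (-141 + 30)*((-3*(1 - 3))² - 1*(-1) - (-3)*(1 - 3) - (-3)*(1 - 3)) = -111*((-3*(-2))² + 1 - (-3)*(-2) - (-3)*(-2)) = -111*(6² + 1 - 1*6 - 1*6) = -111*(36 + 1 - 6 - 6) = -111*25 = -2775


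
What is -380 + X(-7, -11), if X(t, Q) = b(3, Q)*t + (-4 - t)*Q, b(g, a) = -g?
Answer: -392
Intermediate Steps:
X(t, Q) = -3*t + Q*(-4 - t) (X(t, Q) = (-1*3)*t + (-4 - t)*Q = -3*t + Q*(-4 - t))
-380 + X(-7, -11) = -380 + (-4*(-11) - 3*(-7) - 1*(-11)*(-7)) = -380 + (44 + 21 - 77) = -380 - 12 = -392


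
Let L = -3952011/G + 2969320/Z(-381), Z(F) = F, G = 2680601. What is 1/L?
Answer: -145901283/1137295411073 ≈ -0.00012829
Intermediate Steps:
L = -1137295411073/145901283 (L = -3952011/2680601 + 2969320/(-381) = -3952011*1/2680601 + 2969320*(-1/381) = -564573/382943 - 2969320/381 = -1137295411073/145901283 ≈ -7795.0)
1/L = 1/(-1137295411073/145901283) = -145901283/1137295411073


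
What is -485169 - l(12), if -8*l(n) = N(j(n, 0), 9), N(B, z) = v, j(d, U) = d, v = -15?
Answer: -3881367/8 ≈ -4.8517e+5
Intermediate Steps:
N(B, z) = -15
l(n) = 15/8 (l(n) = -⅛*(-15) = 15/8)
-485169 - l(12) = -485169 - 1*15/8 = -485169 - 15/8 = -3881367/8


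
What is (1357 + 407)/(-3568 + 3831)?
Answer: 1764/263 ≈ 6.7072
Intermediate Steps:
(1357 + 407)/(-3568 + 3831) = 1764/263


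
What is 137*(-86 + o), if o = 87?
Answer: 137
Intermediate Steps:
137*(-86 + o) = 137*(-86 + 87) = 137*1 = 137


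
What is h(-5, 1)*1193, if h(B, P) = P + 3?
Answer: 4772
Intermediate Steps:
h(B, P) = 3 + P
h(-5, 1)*1193 = (3 + 1)*1193 = 4*1193 = 4772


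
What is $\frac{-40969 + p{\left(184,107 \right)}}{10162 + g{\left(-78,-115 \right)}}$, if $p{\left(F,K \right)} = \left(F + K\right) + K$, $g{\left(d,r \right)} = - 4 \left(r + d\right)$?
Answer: $- \frac{40571}{10934} \approx -3.7105$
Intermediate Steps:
$g{\left(d,r \right)} = - 4 d - 4 r$ ($g{\left(d,r \right)} = - 4 \left(d + r\right) = - 4 d - 4 r$)
$p{\left(F,K \right)} = F + 2 K$
$\frac{-40969 + p{\left(184,107 \right)}}{10162 + g{\left(-78,-115 \right)}} = \frac{-40969 + \left(184 + 2 \cdot 107\right)}{10162 - -772} = \frac{-40969 + \left(184 + 214\right)}{10162 + \left(312 + 460\right)} = \frac{-40969 + 398}{10162 + 772} = - \frac{40571}{10934}$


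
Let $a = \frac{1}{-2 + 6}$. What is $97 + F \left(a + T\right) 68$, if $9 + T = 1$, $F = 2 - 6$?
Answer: $2205$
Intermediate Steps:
$F = -4$ ($F = 2 - 6 = -4$)
$T = -8$ ($T = -9 + 1 = -8$)
$a = \frac{1}{4} \approx 0.25$
$97 + F \left(a + T\right) 68 = 97 + - 4 \left(\frac{1}{4} - 8\right) 68 = 97 + \left(-4\right) \left(- \frac{31}{4}\right) 68 = 97 + 31 \cdot 68 = 97 + 2108 = 2205$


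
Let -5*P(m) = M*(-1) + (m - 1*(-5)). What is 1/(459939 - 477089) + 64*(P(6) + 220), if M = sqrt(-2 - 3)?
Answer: 239057279/17150 + 64*I*sqrt(5)/5 ≈ 13939.0 + 28.622*I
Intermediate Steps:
M = I*sqrt(5) (M = sqrt(-5) = I*sqrt(5) ≈ 2.2361*I)
P(m) = -1 - m/5 + I*sqrt(5)/5 (P(m) = -((I*sqrt(5))*(-1) + (m - 1*(-5)))/5 = -(-I*sqrt(5) + (m + 5))/5 = -(-I*sqrt(5) + (5 + m))/5 = -(5 + m - I*sqrt(5))/5 = -1 - m/5 + I*sqrt(5)/5)
1/(459939 - 477089) + 64*(P(6) + 220) = 1/(459939 - 477089) + 64*((-1 - 1/5*6 + I*sqrt(5)/5) + 220) = 1/(-17150) + 64*((-1 - 6/5 + I*sqrt(5)/5) + 220) = -1/17150 + 64*((-11/5 + I*sqrt(5)/5) + 220) = -1/17150 + 64*(1089/5 + I*sqrt(5)/5) = -1/17150 + (69696/5 + 64*I*sqrt(5)/5) = 239057279/17150 + 64*I*sqrt(5)/5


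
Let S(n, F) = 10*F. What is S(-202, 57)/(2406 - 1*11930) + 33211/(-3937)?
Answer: -159272827/18747994 ≈ -8.4955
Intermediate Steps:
S(-202, 57)/(2406 - 1*11930) + 33211/(-3937) = (10*57)/(2406 - 1*11930) + 33211/(-3937) = 570/(2406 - 11930) + 33211*(-1/3937) = 570/(-9524) - 33211/3937 = 570*(-1/9524) - 33211/3937 = -285/4762 - 33211/3937 = -159272827/18747994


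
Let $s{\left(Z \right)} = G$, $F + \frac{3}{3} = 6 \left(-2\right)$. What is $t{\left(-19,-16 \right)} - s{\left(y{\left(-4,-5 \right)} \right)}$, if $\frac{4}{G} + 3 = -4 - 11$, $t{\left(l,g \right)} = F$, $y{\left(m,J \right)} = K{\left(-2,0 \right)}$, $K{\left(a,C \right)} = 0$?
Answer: $- \frac{115}{9} \approx -12.778$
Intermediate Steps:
$F = -13$ ($F = -1 + 6 \left(-2\right) = -1 - 12 = -13$)
$y{\left(m,J \right)} = 0$
$t{\left(l,g \right)} = -13$
$G = - \frac{2}{9}$ ($G = \frac{4}{-3 - 15} = \frac{4}{-18} = 4 \left(- \frac{1}{18}\right) = - \frac{2}{9} \approx -0.22222$)
$s{\left(Z \right)} = - \frac{2}{9}$
$t{\left(-19,-16 \right)} - s{\left(y{\left(-4,-5 \right)} \right)} = -13 - - \frac{2}{9} = -13 + \frac{2}{9} = - \frac{115}{9}$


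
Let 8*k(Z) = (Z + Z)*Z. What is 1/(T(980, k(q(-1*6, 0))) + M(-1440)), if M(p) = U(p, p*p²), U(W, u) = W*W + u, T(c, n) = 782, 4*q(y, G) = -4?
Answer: -1/2983909618 ≈ -3.3513e-10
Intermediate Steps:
q(y, G) = -1 (q(y, G) = (¼)*(-4) = -1)
k(Z) = Z²/4 (k(Z) = ((Z + Z)*Z)/8 = ((2*Z)*Z)/8 = (2*Z²)/8 = Z²/4)
U(W, u) = u + W² (U(W, u) = W² + u = u + W²)
M(p) = p² + p³ (M(p) = p*p² + p² = p³ + p² = p² + p³)
1/(T(980, k(q(-1*6, 0))) + M(-1440)) = 1/(782 + (-1440)²*(1 - 1440)) = 1/(782 + 2073600*(-1439)) = 1/(782 - 2983910400) = 1/(-2983909618) = -1/2983909618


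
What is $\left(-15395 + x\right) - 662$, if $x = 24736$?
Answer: $8679$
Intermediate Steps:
$\left(-15395 + x\right) - 662 = \left(-15395 + 24736\right) - 662 = 9341 + \left(\left(-23 + 45\right) - 684\right) = 9341 + \left(22 - 684\right) = 9341 - 662 = 8679$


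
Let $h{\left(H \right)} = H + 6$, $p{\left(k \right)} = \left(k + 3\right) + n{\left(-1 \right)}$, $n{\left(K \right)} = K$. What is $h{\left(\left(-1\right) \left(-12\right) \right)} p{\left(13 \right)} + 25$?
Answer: $295$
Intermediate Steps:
$p{\left(k \right)} = 2 + k$ ($p{\left(k \right)} = \left(k + 3\right) - 1 = \left(3 + k\right) - 1 = 2 + k$)
$h{\left(H \right)} = 6 + H$
$h{\left(\left(-1\right) \left(-12\right) \right)} p{\left(13 \right)} + 25 = \left(6 - -12\right) \left(2 + 13\right) + 25 = \left(6 + 12\right) 15 + 25 = 18 \cdot 15 + 25 = 270 + 25 = 295$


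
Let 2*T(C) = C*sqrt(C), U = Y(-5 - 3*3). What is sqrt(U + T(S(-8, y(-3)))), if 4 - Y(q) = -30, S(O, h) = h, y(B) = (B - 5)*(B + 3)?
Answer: sqrt(34) ≈ 5.8309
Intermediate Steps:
y(B) = (-5 + B)*(3 + B)
Y(q) = 34 (Y(q) = 4 - 1*(-30) = 4 + 30 = 34)
U = 34
T(C) = C**(3/2)/2 (T(C) = (C*sqrt(C))/2 = C**(3/2)/2)
sqrt(U + T(S(-8, y(-3)))) = sqrt(34 + (-15 + (-3)**2 - 2*(-3))**(3/2)/2) = sqrt(34 + (-15 + 9 + 6)**(3/2)/2) = sqrt(34 + 0**(3/2)/2) = sqrt(34 + (1/2)*0) = sqrt(34 + 0) = sqrt(34)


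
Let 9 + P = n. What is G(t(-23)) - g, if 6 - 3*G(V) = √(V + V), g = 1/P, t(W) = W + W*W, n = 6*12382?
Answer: 148565/74283 - 2*√253/3 ≈ -8.6040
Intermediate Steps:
n = 74292
P = 74283 (P = -9 + 74292 = 74283)
t(W) = W + W²
g = 1/74283 ≈ 1.3462e-5
G(V) = 2 - √2*√V/3 (G(V) = 2 - √(V + V)/3 = 2 - √2*√V/3)
G(t(-23)) - g = (2 - √2*√(-23*(1 - 23))/3) - 1*1/74283 = (2 - √2*√(-23*(-22))/3) - 1/74283 = (2 - √2*√506/3) - 1/74283 = (2 - 2*√253/3) - 1/74283 = 148565/74283 - 2*√253/3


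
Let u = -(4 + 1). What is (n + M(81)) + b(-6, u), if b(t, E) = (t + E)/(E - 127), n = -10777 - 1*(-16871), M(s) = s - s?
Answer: 73129/12 ≈ 6094.1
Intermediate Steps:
M(s) = 0
n = 6094 (n = -10777 + 16871 = 6094)
u = -5 (u = -1*5 = -5)
b(t, E) = (E + t)/(-127 + E)
(n + M(81)) + b(-6, u) = (6094 + 0) + (-5 - 6)/(-127 - 5) = 6094 - 11/(-132) = 6094 - 1/132*(-11) = 6094 + 1/12 = 73129/12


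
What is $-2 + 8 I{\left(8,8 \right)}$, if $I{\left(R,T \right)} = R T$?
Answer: $510$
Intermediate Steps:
$-2 + 8 I{\left(8,8 \right)} = -2 + 8 \cdot 8 \cdot 8 = -2 + 8 \cdot 64 = -2 + 512 = 510$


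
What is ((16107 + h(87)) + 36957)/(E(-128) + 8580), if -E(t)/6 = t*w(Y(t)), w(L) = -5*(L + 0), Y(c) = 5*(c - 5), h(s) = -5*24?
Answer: 4412/213515 ≈ 0.020664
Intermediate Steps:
h(s) = -120
Y(c) = -25 + 5*c (Y(c) = 5*(-5 + c) = -25 + 5*c)
w(L) = -5*L
E(t) = -6*t*(125 - 25*t) (E(t) = -6*t*(-5*(-25 + 5*t)) = -6*t*(125 - 25*t))
((16107 + h(87)) + 36957)/(E(-128) + 8580) = ((16107 - 120) + 36957)/(150*(-128)*(-5 - 128) + 8580) = (15987 + 36957)/(150*(-128)*(-133) + 8580) = 52944/(2553600 + 8580) = 52944/2562180 = 52944*(1/2562180) = 4412/213515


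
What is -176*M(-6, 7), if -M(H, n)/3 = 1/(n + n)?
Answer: 264/7 ≈ 37.714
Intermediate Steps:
M(H, n) = -3/(2*n) (M(H, n) = -3/(n + n) = -3*1/(2*n) = -3/(2*n))
-176*M(-6, 7) = -(-264)/7 = -176*(-3/14) = 264/7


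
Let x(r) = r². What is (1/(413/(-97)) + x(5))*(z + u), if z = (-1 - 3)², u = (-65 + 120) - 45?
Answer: 265928/413 ≈ 643.89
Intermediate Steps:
u = 10 (u = 55 - 45 = 10)
z = 16 (z = (-4)² = 16)
(1/(413/(-97)) + x(5))*(z + u) = (1/(413/(-97)) + 5²)*(16 + 10) = (1/(413*(-1/97)) + 25)*26 = (1/(-413/97) + 25)*26 = (-97/413 + 25)*26 = (10228/413)*26 = 265928/413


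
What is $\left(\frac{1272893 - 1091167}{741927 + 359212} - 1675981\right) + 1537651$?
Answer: $- \frac{152320376144}{1101139} \approx -1.3833 \cdot 10^{5}$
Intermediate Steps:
$\left(\frac{1272893 - 1091167}{741927 + 359212} - 1675981\right) + 1537651 = \left(\frac{181726}{1101139} - 1675981\right) + 1537651 = - \frac{1845487860633}{1101139} + 1537651 = - \frac{152320376144}{1101139}$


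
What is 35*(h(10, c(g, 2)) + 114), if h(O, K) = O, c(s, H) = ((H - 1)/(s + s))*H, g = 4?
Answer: 4340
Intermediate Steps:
c(s, H) = H*(-1 + H)/(2*s) (c(s, H) = ((-1 + H)/((2*s)))*H = ((-1 + H)*(1/(2*s)))*H = ((-1 + H)/(2*s))*H = H*(-1 + H)/(2*s))
35*(h(10, c(g, 2)) + 114) = 35*(10 + 114) = 35*124 = 4340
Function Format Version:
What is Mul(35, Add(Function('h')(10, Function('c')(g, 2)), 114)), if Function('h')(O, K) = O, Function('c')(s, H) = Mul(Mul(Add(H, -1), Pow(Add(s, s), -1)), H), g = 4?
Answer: 4340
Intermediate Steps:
Function('c')(s, H) = Mul(Rational(1, 2), H, Pow(s, -1), Add(-1, H)) (Function('c')(s, H) = Mul(Mul(Add(-1, H), Pow(Mul(2, s), -1)), H) = Mul(Mul(Add(-1, H), Mul(Rational(1, 2), Pow(s, -1))), H) = Mul(Mul(Rational(1, 2), Pow(s, -1), Add(-1, H)), H) = Mul(Rational(1, 2), H, Pow(s, -1), Add(-1, H)))
Mul(35, Add(Function('h')(10, Function('c')(g, 2)), 114)) = Mul(35, Add(10, 114)) = Mul(35, 124) = 4340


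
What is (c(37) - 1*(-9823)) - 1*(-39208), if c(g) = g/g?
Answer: 49032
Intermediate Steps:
c(g) = 1
(c(37) - 1*(-9823)) - 1*(-39208) = (1 - 1*(-9823)) - 1*(-39208) = (1 + 9823) + 39208 = 9824 + 39208 = 49032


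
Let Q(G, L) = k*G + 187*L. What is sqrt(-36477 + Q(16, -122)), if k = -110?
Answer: I*sqrt(61051) ≈ 247.08*I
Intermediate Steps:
Q(G, L) = -110*G + 187*L
sqrt(-36477 + Q(16, -122)) = sqrt(-36477 + (-110*16 + 187*(-122))) = sqrt(-36477 + (-1760 - 22814)) = sqrt(-36477 - 24574) = sqrt(-61051) = I*sqrt(61051)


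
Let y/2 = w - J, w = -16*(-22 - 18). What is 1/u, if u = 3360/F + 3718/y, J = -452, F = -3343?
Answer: 280812/195809 ≈ 1.4341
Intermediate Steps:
w = 640 (w = -16*(-40) = 640)
y = 2184 (y = 2*(640 - 1*(-452)) = 2*(640 + 452) = 2*1092 = 2184)
u = 195809/280812 (u = 3360/(-3343) + 3718/2184 = 3360*(-1/3343) + 3718*(1/2184) = -3360/3343 + 143/84 = 195809/280812 ≈ 0.69730)
1/u = 1/(195809/280812) = 280812/195809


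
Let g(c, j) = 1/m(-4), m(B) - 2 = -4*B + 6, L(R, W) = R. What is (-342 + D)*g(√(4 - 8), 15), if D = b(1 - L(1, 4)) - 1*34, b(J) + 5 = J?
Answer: -127/8 ≈ -15.875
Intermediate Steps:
m(B) = 8 - 4*B (m(B) = 2 + (-4*B + 6) = 2 + (6 - 4*B) = 8 - 4*B)
g(c, j) = 1/24 (g(c, j) = 1/(8 - 4*(-4)) = 1/(8 + 16) = 1/24)
b(J) = -5 + J
D = -39 (D = (-5 + (1 - 1*1)) - 1*34 = (-5 + (1 - 1)) - 34 = (-5 + 0) - 34 = -5 - 34 = -39)
(-342 + D)*g(√(4 - 8), 15) = (-342 - 39)*(1/24) = -381*1/24 = -127/8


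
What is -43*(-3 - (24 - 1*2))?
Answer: 1075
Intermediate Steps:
-43*(-3 - (24 - 1*2)) = -43*(-3 - (24 - 2)) = -43*(-3 - 1*22) = -43*(-3 - 22) = -43*(-25) = 1075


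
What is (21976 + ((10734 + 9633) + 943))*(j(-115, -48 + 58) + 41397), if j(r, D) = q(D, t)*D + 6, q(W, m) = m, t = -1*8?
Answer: 1788707378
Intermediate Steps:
t = -8
j(r, D) = 6 - 8*D (j(r, D) = -8*D + 6 = 6 - 8*D)
(21976 + ((10734 + 9633) + 943))*(j(-115, -48 + 58) + 41397) = (21976 + ((10734 + 9633) + 943))*((6 - 8*(-48 + 58)) + 41397) = (21976 + (20367 + 943))*((6 - 8*10) + 41397) = (21976 + 21310)*((6 - 80) + 41397) = 43286*(-74 + 41397) = 43286*41323 = 1788707378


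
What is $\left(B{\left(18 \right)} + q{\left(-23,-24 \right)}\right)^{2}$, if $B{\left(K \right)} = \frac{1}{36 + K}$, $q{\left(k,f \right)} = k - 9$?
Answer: $\frac{2982529}{2916} \approx 1022.8$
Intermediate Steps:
$q{\left(k,f \right)} = -9 + k$ ($q{\left(k,f \right)} = k - 9 = -9 + k$)
$\left(B{\left(18 \right)} + q{\left(-23,-24 \right)}\right)^{2} = \left(\frac{1}{36 + 18} - 32\right)^{2} = \left(\frac{1}{54} - 32\right)^{2} = \left(- \frac{1727}{54}\right)^{2} = \frac{2982529}{2916}$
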